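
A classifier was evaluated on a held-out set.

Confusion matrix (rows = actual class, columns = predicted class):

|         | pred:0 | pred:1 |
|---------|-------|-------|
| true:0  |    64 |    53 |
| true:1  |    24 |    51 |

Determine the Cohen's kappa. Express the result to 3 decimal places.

0.212

Observed agreement pₒ = trace/N = 115/192 = 0.5990
Expected agreement pₑ = Σ (rowᵢ·colᵢ)/N² = (117·88 + 75·104)/192² = 0.4909
κ = (pₒ − pₑ)/(1 − pₑ) = (0.5990 − 0.4909)/(1 − 0.4909) = 0.212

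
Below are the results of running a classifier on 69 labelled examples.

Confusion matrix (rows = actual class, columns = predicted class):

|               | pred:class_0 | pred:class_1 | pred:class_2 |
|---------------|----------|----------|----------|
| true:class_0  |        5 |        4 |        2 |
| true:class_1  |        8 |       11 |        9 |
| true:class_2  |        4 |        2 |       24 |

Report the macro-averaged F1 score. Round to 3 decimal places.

Per-class F1 score (2·TP/(2·TP+FP+FN)):
  class_0: TP=5, FP=8+4=12, FN=4+2=6 → 10/28 = 0.3571
  class_1: TP=11, FP=4+2=6, FN=8+9=17 → 22/45 = 0.4889
  class_2: TP=24, FP=2+9=11, FN=4+2=6 → 48/65 = 0.7385
Macro-F1 score = mean = (0.3571 + 0.4889 + 0.7385) / 3 = 0.528

0.528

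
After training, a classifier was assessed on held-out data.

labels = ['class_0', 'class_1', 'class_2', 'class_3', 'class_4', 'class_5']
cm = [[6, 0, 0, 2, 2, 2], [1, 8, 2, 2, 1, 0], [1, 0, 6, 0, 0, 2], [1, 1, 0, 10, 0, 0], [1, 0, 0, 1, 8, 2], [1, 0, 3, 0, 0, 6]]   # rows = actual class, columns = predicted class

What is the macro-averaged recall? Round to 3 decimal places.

0.640

Per-class recall (TP/(TP+FN)):
  class_0: TP=6, FN=0+0+2+2+2=6 → 6/12 = 0.5000
  class_1: TP=8, FN=1+2+2+1+0=6 → 8/14 = 0.5714
  class_2: TP=6, FN=1+0+0+0+2=3 → 6/9 = 0.6667
  class_3: TP=10, FN=1+1+0+0+0=2 → 10/12 = 0.8333
  class_4: TP=8, FN=1+0+0+1+2=4 → 8/12 = 0.6667
  class_5: TP=6, FN=1+0+3+0+0=4 → 6/10 = 0.6000
Macro-recall = mean = (0.5000 + 0.5714 + 0.6667 + 0.8333 + 0.6667 + 0.6000) / 6 = 0.640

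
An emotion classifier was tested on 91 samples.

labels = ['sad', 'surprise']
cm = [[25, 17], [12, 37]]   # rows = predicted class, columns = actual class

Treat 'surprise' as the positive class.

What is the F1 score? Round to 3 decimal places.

Precision = TP/(TP+FP) = 37/49 = 0.7551
Recall = TP/(TP+FN) = 37/54 = 0.6852
F1 = 2·TP/(2·TP+FP+FN) = 74/103 = 0.718

0.718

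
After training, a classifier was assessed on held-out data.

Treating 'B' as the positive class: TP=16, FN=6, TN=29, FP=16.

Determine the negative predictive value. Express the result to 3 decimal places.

NPV = TN/(TN+FN) = 29/(29+6) = 0.829

0.829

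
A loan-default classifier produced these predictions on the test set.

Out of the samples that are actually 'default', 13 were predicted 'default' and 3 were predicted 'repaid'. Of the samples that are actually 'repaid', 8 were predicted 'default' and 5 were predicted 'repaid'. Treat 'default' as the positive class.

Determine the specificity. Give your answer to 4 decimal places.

0.3846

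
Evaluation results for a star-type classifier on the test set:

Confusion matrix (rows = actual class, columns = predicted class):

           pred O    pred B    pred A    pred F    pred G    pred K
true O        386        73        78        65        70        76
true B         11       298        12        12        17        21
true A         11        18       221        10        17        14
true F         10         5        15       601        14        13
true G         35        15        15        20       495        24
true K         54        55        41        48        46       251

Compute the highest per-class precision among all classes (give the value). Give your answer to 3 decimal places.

Per-class precision (TP/(TP+FP)):
  O: TP=386, FP=11+11+10+35+54=121 → 386/507 = 0.7613
  B: TP=298, FP=73+18+5+15+55=166 → 298/464 = 0.6422
  A: TP=221, FP=78+12+15+15+41=161 → 221/382 = 0.5785
  F: TP=601, FP=65+12+10+20+48=155 → 601/756 = 0.7950
  G: TP=495, FP=70+17+17+14+46=164 → 495/659 = 0.7511
  K: TP=251, FP=76+21+14+13+24=148 → 251/399 = 0.6291
Highest is class 'F' with precision = 0.795.

0.795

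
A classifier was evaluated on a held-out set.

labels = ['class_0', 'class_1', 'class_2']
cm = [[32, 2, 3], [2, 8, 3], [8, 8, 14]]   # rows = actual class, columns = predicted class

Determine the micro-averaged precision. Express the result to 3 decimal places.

0.675

Micro-averaging pools counts across classes: ΣTP=54, ΣFP=26, ΣFN=26.
Micro-precision = TP/(TP+FP) on pooled counts = 0.675 (equals overall accuracy in single-label multiclass).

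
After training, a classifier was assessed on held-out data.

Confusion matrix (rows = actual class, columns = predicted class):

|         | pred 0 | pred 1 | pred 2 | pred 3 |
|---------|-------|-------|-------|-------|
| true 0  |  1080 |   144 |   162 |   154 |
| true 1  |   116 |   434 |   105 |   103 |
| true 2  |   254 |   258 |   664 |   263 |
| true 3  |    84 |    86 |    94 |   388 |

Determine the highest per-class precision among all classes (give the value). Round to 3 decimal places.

0.704

Per-class precision (TP/(TP+FP)):
  0: TP=1080, FP=116+254+84=454 → 1080/1534 = 0.7040
  1: TP=434, FP=144+258+86=488 → 434/922 = 0.4707
  2: TP=664, FP=162+105+94=361 → 664/1025 = 0.6478
  3: TP=388, FP=154+103+263=520 → 388/908 = 0.4273
Highest is class '0' with precision = 0.704.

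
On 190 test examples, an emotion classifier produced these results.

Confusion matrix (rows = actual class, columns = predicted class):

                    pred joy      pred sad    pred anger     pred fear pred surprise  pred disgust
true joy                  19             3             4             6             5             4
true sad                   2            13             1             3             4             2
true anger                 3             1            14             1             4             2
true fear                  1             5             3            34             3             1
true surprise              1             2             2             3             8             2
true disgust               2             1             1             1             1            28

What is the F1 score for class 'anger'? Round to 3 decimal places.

0.560

Treat 'anger' as positive and all other classes as negative.
F1 score = 2·TP/(2·TP+FP+FN).
anger: TP=14, FP=4+1+3+2+1=11, FN=3+1+1+4+2=11 → 28/50 = 0.5600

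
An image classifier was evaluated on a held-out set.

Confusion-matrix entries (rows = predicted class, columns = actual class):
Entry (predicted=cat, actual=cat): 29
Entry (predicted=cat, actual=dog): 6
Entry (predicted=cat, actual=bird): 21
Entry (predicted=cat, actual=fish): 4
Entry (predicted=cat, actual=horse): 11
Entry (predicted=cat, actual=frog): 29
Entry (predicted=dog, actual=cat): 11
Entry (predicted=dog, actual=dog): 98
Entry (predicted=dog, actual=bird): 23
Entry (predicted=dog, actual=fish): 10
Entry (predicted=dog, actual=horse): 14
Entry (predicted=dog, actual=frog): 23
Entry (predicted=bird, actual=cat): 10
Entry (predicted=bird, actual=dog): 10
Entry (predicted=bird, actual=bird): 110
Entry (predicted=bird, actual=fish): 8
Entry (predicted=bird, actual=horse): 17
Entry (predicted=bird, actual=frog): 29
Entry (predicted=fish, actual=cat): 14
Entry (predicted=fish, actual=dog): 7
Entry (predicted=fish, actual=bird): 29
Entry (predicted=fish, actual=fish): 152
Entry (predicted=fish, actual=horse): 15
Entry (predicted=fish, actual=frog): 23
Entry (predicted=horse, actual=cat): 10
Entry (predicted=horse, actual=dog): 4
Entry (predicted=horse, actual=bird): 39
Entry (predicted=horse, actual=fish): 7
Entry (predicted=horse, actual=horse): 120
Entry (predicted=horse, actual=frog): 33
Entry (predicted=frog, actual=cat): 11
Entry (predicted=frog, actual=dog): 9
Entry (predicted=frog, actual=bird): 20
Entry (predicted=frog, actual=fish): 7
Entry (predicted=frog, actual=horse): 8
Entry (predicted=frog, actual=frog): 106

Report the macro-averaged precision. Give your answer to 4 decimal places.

0.5484

Per-class precision (TP/(TP+FP)):
  cat: TP=29, FP=6+21+4+11+29=71 → 29/100 = 0.29000
  dog: TP=98, FP=11+23+10+14+23=81 → 98/179 = 0.54749
  bird: TP=110, FP=10+10+8+17+29=74 → 110/184 = 0.59783
  fish: TP=152, FP=14+7+29+15+23=88 → 152/240 = 0.63333
  horse: TP=120, FP=10+4+39+7+33=93 → 120/213 = 0.56338
  frog: TP=106, FP=11+9+20+7+8=55 → 106/161 = 0.65839
Macro-precision = mean = (0.29000 + 0.54749 + 0.59783 + 0.63333 + 0.56338 + 0.65839) / 6 = 0.5484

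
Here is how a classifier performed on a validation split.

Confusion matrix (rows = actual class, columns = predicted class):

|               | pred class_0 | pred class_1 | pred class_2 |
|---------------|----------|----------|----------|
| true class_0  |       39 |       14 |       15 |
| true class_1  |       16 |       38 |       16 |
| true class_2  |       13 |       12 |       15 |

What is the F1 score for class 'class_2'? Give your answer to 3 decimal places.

0.349

Treat 'class_2' as positive and all other classes as negative.
F1 score = 2·TP/(2·TP+FP+FN).
class_2: TP=15, FP=15+16=31, FN=13+12=25 → 30/86 = 0.3488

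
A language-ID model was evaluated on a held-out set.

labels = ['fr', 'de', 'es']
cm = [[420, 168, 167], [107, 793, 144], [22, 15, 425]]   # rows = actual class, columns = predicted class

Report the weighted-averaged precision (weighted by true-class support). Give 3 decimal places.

Per-class precision (TP/(TP+FP)):
  fr: TP=420, FP=107+22=129 → 420/549 = 0.7650
  de: TP=793, FP=168+15=183 → 793/976 = 0.8125
  es: TP=425, FP=167+144=311 → 425/736 = 0.5774
Weighted-precision = Σ (supportᵢ/N)·precisionᵢ with N=2261: (755/2261)·0.7650 + (1044/2261)·0.8125 + (462/2261)·0.5774 = 0.749

0.749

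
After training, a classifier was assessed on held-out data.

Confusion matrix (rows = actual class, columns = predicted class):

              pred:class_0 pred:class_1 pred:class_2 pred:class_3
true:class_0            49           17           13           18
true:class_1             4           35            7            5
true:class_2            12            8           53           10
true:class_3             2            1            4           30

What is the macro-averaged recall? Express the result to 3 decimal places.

0.660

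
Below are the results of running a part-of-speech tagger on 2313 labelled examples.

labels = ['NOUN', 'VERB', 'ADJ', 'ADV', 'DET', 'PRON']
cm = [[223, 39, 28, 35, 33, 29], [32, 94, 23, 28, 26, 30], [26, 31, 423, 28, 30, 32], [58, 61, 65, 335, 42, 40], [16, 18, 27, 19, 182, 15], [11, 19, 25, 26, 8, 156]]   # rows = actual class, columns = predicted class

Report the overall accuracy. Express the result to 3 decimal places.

0.611

Accuracy = trace / total = (223+94+423+335+182+156=1413) / 2313 = 1413/2313 = 0.611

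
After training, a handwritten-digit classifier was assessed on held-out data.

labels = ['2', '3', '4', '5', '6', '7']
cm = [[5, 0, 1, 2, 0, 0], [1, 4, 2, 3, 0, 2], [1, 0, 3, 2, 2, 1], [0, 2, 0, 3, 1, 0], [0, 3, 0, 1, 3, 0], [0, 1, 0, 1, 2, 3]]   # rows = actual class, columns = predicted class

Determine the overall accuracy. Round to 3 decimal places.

Accuracy = trace / total = (5+4+3+3+3+3=21) / 49 = 21/49 = 0.429

0.429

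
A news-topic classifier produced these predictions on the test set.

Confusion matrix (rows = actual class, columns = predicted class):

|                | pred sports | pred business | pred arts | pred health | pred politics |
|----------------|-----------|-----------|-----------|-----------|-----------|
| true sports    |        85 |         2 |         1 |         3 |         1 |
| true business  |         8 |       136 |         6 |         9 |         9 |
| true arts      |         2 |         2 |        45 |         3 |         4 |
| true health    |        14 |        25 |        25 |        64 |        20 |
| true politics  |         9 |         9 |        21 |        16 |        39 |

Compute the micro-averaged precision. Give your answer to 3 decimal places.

Micro-averaging pools counts across classes: ΣTP=369, ΣFP=189, ΣFN=189.
Micro-precision = TP/(TP+FP) on pooled counts = 0.661 (equals overall accuracy in single-label multiclass).

0.661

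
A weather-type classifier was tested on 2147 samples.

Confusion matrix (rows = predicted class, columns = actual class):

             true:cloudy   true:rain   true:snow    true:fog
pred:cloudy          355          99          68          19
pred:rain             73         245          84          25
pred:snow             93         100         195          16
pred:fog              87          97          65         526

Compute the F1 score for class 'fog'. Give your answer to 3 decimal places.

Treat 'fog' as positive and all other classes as negative.
F1 score = 2·TP/(2·TP+FP+FN).
fog: TP=526, FP=87+97+65=249, FN=19+25+16=60 → 1052/1361 = 0.7730

0.773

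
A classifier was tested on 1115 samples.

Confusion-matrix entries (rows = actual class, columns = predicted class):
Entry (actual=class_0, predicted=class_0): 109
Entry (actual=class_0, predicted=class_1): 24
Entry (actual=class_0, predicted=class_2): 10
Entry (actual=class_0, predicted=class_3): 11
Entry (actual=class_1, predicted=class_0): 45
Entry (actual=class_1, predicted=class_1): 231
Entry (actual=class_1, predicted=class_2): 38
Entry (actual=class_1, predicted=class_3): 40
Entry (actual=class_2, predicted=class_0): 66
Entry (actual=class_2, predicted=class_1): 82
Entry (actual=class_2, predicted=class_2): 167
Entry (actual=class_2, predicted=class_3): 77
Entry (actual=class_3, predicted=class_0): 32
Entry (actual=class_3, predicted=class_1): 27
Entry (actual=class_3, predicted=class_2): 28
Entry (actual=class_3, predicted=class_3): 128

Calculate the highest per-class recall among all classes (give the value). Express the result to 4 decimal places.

Per-class recall (TP/(TP+FN)):
  class_0: TP=109, FN=24+10+11=45 → 109/154 = 0.70779
  class_1: TP=231, FN=45+38+40=123 → 231/354 = 0.65254
  class_2: TP=167, FN=66+82+77=225 → 167/392 = 0.42602
  class_3: TP=128, FN=32+27+28=87 → 128/215 = 0.59535
Highest is class 'class_0' with recall = 0.7078.

0.7078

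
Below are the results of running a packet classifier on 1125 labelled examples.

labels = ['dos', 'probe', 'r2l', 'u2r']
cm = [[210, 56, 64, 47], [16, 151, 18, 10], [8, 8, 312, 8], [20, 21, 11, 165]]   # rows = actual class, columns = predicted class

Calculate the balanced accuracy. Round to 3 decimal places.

Balanced accuracy = mean of per-class recall.
  dos: recall = 210/377 = 0.5570
  probe: recall = 151/195 = 0.7744
  r2l: recall = 312/336 = 0.9286
  u2r: recall = 165/217 = 0.7604
Mean = (0.5570 + 0.7744 + 0.9286 + 0.7604) / 4 = 0.755

0.755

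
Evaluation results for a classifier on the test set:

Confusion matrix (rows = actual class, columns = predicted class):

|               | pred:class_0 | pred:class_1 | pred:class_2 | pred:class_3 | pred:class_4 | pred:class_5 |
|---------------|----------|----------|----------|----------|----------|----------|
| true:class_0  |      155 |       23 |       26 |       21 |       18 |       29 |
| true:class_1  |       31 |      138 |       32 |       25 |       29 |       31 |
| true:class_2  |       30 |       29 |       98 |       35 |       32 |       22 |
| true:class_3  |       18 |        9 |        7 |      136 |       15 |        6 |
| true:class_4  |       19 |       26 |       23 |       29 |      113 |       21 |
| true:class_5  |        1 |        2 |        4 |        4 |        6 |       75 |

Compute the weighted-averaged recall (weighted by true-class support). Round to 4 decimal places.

0.5425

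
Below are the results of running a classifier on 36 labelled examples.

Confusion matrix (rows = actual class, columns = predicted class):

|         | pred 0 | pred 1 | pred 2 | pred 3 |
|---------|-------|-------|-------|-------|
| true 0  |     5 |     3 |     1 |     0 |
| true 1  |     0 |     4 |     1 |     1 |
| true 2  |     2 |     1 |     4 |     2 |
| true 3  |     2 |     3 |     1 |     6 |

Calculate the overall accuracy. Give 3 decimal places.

0.528

Accuracy = trace / total = (5+4+4+6=19) / 36 = 19/36 = 0.528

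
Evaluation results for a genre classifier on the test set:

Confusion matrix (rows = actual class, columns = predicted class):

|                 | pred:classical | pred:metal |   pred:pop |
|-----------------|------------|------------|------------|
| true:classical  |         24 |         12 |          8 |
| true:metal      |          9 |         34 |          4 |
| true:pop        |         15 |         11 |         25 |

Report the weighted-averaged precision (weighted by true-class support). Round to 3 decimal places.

Per-class precision (TP/(TP+FP)):
  classical: TP=24, FP=9+15=24 → 24/48 = 0.5000
  metal: TP=34, FP=12+11=23 → 34/57 = 0.5965
  pop: TP=25, FP=8+4=12 → 25/37 = 0.6757
Weighted-precision = Σ (supportᵢ/N)·precisionᵢ with N=142: (44/142)·0.5000 + (47/142)·0.5965 + (51/142)·0.6757 = 0.595

0.595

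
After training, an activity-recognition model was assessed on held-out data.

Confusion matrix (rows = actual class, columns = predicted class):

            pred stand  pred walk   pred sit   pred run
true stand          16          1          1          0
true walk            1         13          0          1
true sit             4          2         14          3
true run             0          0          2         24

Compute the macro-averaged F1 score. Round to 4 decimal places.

Per-class F1 score (2·TP/(2·TP+FP+FN)):
  stand: TP=16, FP=1+4+0=5, FN=1+1+0=2 → 32/39 = 0.82051
  walk: TP=13, FP=1+2+0=3, FN=1+0+1=2 → 26/31 = 0.83871
  sit: TP=14, FP=1+0+2=3, FN=4+2+3=9 → 28/40 = 0.70000
  run: TP=24, FP=0+1+3=4, FN=0+0+2=2 → 48/54 = 0.88889
Macro-F1 score = mean = (0.82051 + 0.83871 + 0.70000 + 0.88889) / 4 = 0.8120

0.8120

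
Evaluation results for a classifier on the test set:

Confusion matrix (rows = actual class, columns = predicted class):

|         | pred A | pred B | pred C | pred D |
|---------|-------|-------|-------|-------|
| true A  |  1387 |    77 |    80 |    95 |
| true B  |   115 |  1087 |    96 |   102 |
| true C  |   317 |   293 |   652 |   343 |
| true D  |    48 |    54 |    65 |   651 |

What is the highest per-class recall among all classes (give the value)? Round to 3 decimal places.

0.846

Per-class recall (TP/(TP+FN)):
  A: TP=1387, FN=77+80+95=252 → 1387/1639 = 0.8462
  B: TP=1087, FN=115+96+102=313 → 1087/1400 = 0.7764
  C: TP=652, FN=317+293+343=953 → 652/1605 = 0.4062
  D: TP=651, FN=48+54+65=167 → 651/818 = 0.7958
Highest is class 'A' with recall = 0.846.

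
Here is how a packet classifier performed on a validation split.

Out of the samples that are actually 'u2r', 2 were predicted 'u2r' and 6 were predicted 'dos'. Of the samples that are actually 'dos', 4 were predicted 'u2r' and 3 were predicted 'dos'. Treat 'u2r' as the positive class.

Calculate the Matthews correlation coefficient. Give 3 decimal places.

-0.327

MCC = (TP·TN − FP·FN) / √((TP+FP)(TP+FN)(TN+FP)(TN+FN))
Numerator = 2·3 − 4·6 = -18
Denominator = √(6·8·7·9) = √3024 = 54.9909
MCC = -18 / 54.9909 = -0.327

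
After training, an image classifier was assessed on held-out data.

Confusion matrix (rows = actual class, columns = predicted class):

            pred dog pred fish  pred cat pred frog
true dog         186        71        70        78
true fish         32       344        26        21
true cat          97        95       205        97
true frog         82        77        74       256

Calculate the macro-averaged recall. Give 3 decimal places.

0.553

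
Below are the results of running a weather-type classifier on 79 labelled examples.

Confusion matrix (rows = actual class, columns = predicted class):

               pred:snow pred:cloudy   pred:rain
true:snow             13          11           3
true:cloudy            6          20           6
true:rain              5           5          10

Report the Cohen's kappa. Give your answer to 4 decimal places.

0.2997

Observed agreement pₒ = trace/N = 43/79 = 0.54430
Expected agreement pₑ = Σ (rowᵢ·colᵢ)/N² = (27·24 + 32·36 + 20·19)/79² = 0.34930
κ = (pₒ − pₑ)/(1 − pₑ) = (0.54430 − 0.34930)/(1 − 0.34930) = 0.2997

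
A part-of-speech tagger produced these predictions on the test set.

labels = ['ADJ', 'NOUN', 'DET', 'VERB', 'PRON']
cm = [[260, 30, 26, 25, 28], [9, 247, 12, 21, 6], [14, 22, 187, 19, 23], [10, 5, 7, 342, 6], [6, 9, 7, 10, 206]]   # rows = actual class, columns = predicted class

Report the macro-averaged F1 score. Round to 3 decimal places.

0.803

Per-class F1 score (2·TP/(2·TP+FP+FN)):
  ADJ: TP=260, FP=9+14+10+6=39, FN=30+26+25+28=109 → 520/668 = 0.7784
  NOUN: TP=247, FP=30+22+5+9=66, FN=9+12+21+6=48 → 494/608 = 0.8125
  DET: TP=187, FP=26+12+7+7=52, FN=14+22+19+23=78 → 374/504 = 0.7421
  VERB: TP=342, FP=25+21+19+10=75, FN=10+5+7+6=28 → 684/787 = 0.8691
  PRON: TP=206, FP=28+6+23+6=63, FN=6+9+7+10=32 → 412/507 = 0.8126
Macro-F1 score = mean = (0.7784 + 0.8125 + 0.7421 + 0.8691 + 0.8126) / 5 = 0.803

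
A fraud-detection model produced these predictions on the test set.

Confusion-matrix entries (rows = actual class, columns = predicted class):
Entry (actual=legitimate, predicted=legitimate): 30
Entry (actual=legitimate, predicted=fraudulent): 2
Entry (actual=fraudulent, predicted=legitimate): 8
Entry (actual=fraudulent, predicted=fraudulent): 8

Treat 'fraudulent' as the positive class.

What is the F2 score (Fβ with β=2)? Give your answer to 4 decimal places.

0.5405

Fβ = (1+β²)·TP / ((1+β²)·TP + β²·FN + FP), with β²=4
= 5·8 / (5·8 + 4·8 + 2) = 0.5405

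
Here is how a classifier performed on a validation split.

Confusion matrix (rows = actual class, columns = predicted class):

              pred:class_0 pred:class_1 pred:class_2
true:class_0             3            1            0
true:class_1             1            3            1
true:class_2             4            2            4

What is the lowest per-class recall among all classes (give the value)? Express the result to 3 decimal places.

0.400

Per-class recall (TP/(TP+FN)):
  class_0: TP=3, FN=1+0=1 → 3/4 = 0.7500
  class_1: TP=3, FN=1+1=2 → 3/5 = 0.6000
  class_2: TP=4, FN=4+2=6 → 4/10 = 0.4000
Lowest is class 'class_2' with recall = 0.400.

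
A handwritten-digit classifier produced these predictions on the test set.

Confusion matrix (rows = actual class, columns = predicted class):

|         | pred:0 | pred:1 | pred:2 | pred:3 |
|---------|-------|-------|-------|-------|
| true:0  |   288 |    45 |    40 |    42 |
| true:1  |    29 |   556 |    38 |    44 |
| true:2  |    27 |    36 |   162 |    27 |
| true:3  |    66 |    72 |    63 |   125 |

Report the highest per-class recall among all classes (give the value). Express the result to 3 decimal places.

Per-class recall (TP/(TP+FN)):
  0: TP=288, FN=45+40+42=127 → 288/415 = 0.6940
  1: TP=556, FN=29+38+44=111 → 556/667 = 0.8336
  2: TP=162, FN=27+36+27=90 → 162/252 = 0.6429
  3: TP=125, FN=66+72+63=201 → 125/326 = 0.3834
Highest is class '1' with recall = 0.834.

0.834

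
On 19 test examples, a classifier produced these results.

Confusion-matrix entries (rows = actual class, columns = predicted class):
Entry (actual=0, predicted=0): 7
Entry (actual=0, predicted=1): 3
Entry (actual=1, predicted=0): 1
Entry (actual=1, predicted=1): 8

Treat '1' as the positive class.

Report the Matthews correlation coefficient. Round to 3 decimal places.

MCC = (TP·TN − FP·FN) / √((TP+FP)(TP+FN)(TN+FP)(TN+FN))
Numerator = 8·7 − 3·1 = 53
Denominator = √(11·9·10·8) = √7920 = 88.9944
MCC = 53 / 88.9944 = 0.596

0.596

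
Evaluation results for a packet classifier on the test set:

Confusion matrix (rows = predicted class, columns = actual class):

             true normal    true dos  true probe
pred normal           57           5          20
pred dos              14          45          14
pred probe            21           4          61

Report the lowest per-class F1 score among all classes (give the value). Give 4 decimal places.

Per-class F1 score (2·TP/(2·TP+FP+FN)):
  normal: TP=57, FP=5+20=25, FN=14+21=35 → 114/174 = 0.65517
  dos: TP=45, FP=14+14=28, FN=5+4=9 → 90/127 = 0.70866
  probe: TP=61, FP=21+4=25, FN=20+14=34 → 122/181 = 0.67403
Lowest is class 'normal' with F1 score = 0.6552.

0.6552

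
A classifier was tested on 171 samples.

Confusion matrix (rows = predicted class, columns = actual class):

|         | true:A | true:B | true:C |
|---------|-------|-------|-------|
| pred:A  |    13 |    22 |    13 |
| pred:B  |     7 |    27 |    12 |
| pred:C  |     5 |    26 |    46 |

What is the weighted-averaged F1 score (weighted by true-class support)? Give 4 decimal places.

0.5059

Per-class F1 score (2·TP/(2·TP+FP+FN)):
  A: TP=13, FP=22+13=35, FN=7+5=12 → 26/73 = 0.35616
  B: TP=27, FP=7+12=19, FN=22+26=48 → 54/121 = 0.44628
  C: TP=46, FP=5+26=31, FN=13+12=25 → 92/148 = 0.62162
Weighted-F1 score = Σ (supportᵢ/N)·F1 scoreᵢ with N=171: (25/171)·0.35616 + (75/171)·0.44628 + (71/171)·0.62162 = 0.5059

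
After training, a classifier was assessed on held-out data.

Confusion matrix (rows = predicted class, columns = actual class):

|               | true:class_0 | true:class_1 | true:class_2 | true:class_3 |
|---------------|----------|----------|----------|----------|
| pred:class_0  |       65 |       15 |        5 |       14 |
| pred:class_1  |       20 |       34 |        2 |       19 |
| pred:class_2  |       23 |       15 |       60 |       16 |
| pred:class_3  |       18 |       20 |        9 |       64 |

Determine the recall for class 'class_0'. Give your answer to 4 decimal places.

0.5159

One-vs-rest for 'class_0': TP = diagonal; FP = other classes predicted 'class_0'; FN = 'class_0' predicted as other.
recall = TP/(TP+FN).
class_0: TP=65, FN=20+23+18=61 → 65/126 = 0.51587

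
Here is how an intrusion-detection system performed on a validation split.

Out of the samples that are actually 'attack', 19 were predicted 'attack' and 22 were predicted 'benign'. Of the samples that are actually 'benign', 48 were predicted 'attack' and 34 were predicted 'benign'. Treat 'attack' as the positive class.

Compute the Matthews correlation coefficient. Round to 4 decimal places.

-0.1154

MCC = (TP·TN − FP·FN) / √((TP+FP)(TP+FN)(TN+FP)(TN+FN))
Numerator = 19·34 − 48·22 = -410
Denominator = √(67·41·82·56) = √12614224 = 3551.6509
MCC = -410 / 3551.6509 = -0.1154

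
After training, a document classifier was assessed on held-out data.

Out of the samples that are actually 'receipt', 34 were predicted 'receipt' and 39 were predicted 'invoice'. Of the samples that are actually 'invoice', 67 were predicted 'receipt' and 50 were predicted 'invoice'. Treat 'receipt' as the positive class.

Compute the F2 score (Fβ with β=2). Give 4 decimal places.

Fβ = (1+β²)·TP / ((1+β²)·TP + β²·FN + FP), with β²=4
= 5·34 / (5·34 + 4·39 + 67) = 0.4326

0.4326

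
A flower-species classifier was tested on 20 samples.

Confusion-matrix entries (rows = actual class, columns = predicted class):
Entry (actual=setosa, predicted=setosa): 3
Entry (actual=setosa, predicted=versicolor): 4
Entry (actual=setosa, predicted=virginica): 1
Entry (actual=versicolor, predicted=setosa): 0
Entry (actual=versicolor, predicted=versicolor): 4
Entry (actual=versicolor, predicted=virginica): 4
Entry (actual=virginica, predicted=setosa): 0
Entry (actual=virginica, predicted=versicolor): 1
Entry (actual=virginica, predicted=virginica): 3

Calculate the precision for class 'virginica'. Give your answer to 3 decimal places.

0.375

Take TP from the diagonal, FP from the rest of the 'virginica' prediction marginal, FN from the rest of the 'virginica' actual marginal.
precision = TP/(TP+FP).
virginica: TP=3, FP=1+4=5 → 3/8 = 0.3750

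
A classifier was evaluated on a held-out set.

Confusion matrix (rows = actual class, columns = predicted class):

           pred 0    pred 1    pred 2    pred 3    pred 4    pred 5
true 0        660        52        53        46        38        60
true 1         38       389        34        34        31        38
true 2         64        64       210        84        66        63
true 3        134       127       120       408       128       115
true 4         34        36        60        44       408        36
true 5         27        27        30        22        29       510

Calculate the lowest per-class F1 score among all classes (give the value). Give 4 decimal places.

Per-class F1 score (2·TP/(2·TP+FP+FN)):
  0: TP=660, FP=38+64+134+34+27=297, FN=52+53+46+38+60=249 → 1320/1866 = 0.70740
  1: TP=389, FP=52+64+127+36+27=306, FN=38+34+34+31+38=175 → 778/1259 = 0.61795
  2: TP=210, FP=53+34+120+60+30=297, FN=64+64+84+66+63=341 → 420/1058 = 0.39698
  3: TP=408, FP=46+34+84+44+22=230, FN=134+127+120+128+115=624 → 816/1670 = 0.48862
  4: TP=408, FP=38+31+66+128+29=292, FN=34+36+60+44+36=210 → 816/1318 = 0.61912
  5: TP=510, FP=60+38+63+115+36=312, FN=27+27+30+22+29=135 → 1020/1467 = 0.69530
Lowest is class '2' with F1 score = 0.3970.

0.3970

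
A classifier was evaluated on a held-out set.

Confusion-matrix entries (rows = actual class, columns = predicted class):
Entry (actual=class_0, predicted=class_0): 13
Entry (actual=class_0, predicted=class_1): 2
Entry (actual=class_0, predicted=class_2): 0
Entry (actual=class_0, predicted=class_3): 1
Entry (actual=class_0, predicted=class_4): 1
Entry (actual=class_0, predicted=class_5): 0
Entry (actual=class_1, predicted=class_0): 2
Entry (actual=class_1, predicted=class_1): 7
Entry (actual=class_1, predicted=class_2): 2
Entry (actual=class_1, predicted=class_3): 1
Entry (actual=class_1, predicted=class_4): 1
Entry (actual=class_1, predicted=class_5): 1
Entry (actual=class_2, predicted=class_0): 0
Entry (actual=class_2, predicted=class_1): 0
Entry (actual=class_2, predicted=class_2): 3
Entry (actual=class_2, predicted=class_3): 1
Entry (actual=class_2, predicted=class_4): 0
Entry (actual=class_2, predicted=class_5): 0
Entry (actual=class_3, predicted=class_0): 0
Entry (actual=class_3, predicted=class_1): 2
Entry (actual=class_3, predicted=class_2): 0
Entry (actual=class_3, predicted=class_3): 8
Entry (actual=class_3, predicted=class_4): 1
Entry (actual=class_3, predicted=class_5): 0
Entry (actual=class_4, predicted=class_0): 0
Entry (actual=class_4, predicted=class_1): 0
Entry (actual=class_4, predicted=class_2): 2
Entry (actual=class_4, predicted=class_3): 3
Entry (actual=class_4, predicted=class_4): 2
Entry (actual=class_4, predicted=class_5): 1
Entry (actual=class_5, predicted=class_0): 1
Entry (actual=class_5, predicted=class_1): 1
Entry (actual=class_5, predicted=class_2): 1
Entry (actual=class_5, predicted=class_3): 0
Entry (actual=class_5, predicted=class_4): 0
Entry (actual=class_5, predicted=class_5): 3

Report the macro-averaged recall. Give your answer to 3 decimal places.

Per-class recall (TP/(TP+FN)):
  class_0: TP=13, FN=2+0+1+1+0=4 → 13/17 = 0.7647
  class_1: TP=7, FN=2+2+1+1+1=7 → 7/14 = 0.5000
  class_2: TP=3, FN=0+0+1+0+0=1 → 3/4 = 0.7500
  class_3: TP=8, FN=0+2+0+1+0=3 → 8/11 = 0.7273
  class_4: TP=2, FN=0+0+2+3+1=6 → 2/8 = 0.2500
  class_5: TP=3, FN=1+1+1+0+0=3 → 3/6 = 0.5000
Macro-recall = mean = (0.7647 + 0.5000 + 0.7500 + 0.7273 + 0.2500 + 0.5000) / 6 = 0.582

0.582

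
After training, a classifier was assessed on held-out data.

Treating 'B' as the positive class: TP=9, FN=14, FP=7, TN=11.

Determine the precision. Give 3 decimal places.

Precision = TP/(TP+FP) = 9/(9+7) = 9/16 = 0.563

0.563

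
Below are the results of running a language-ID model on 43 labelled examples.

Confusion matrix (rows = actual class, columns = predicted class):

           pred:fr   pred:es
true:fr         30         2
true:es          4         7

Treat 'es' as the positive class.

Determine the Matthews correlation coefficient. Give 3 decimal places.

MCC = (TP·TN − FP·FN) / √((TP+FP)(TP+FN)(TN+FP)(TN+FN))
Numerator = 7·30 − 2·4 = 202
Denominator = √(9·11·32·34) = √107712 = 328.1951
MCC = 202 / 328.1951 = 0.615

0.615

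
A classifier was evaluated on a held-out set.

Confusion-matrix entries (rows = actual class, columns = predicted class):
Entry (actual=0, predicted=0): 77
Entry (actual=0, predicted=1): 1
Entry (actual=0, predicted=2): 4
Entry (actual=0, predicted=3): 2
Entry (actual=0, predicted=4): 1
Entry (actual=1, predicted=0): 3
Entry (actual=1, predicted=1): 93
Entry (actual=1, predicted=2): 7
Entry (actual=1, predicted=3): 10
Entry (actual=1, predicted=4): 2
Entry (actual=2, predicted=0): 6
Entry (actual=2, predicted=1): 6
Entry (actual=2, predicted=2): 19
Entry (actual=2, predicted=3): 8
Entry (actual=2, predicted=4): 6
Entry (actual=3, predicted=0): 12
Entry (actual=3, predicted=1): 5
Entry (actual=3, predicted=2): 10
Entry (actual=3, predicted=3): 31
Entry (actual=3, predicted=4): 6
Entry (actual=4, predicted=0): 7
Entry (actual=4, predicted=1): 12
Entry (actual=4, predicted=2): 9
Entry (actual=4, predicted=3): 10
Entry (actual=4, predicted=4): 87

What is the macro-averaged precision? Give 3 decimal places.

0.655

Per-class precision (TP/(TP+FP)):
  0: TP=77, FP=3+6+12+7=28 → 77/105 = 0.7333
  1: TP=93, FP=1+6+5+12=24 → 93/117 = 0.7949
  2: TP=19, FP=4+7+10+9=30 → 19/49 = 0.3878
  3: TP=31, FP=2+10+8+10=30 → 31/61 = 0.5082
  4: TP=87, FP=1+2+6+6=15 → 87/102 = 0.8529
Macro-precision = mean = (0.7333 + 0.7949 + 0.3878 + 0.5082 + 0.8529) / 5 = 0.655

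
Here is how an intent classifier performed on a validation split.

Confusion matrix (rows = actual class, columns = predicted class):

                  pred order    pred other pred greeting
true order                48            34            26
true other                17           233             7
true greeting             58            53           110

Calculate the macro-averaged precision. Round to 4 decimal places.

Per-class precision (TP/(TP+FP)):
  order: TP=48, FP=17+58=75 → 48/123 = 0.39024
  other: TP=233, FP=34+53=87 → 233/320 = 0.72813
  greeting: TP=110, FP=26+7=33 → 110/143 = 0.76923
Macro-precision = mean = (0.39024 + 0.72813 + 0.76923) / 3 = 0.6292

0.6292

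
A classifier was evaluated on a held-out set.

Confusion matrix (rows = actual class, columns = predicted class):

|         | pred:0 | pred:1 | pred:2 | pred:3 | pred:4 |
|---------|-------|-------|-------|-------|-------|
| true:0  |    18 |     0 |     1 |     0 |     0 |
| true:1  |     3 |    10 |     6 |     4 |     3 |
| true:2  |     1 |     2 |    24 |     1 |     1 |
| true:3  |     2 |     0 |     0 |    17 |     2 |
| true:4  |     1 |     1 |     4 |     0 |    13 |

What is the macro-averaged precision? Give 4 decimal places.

0.7264

Per-class precision (TP/(TP+FP)):
  0: TP=18, FP=3+1+2+1=7 → 18/25 = 0.72000
  1: TP=10, FP=0+2+0+1=3 → 10/13 = 0.76923
  2: TP=24, FP=1+6+0+4=11 → 24/35 = 0.68571
  3: TP=17, FP=0+4+1+0=5 → 17/22 = 0.77273
  4: TP=13, FP=0+3+1+2=6 → 13/19 = 0.68421
Macro-precision = mean = (0.72000 + 0.76923 + 0.68571 + 0.77273 + 0.68421) / 5 = 0.7264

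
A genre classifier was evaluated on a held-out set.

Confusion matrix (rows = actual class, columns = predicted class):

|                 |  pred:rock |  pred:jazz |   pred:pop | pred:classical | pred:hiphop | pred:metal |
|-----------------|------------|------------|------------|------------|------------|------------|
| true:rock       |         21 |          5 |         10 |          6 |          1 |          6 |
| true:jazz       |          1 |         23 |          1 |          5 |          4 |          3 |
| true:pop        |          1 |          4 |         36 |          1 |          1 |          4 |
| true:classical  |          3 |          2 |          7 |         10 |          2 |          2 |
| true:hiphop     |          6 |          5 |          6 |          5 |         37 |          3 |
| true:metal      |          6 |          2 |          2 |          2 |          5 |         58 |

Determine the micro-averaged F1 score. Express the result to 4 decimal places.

Micro-averaging pools counts across classes: ΣTP=185, ΣFP=111, ΣFN=111.
Micro-F1 score = 2·TP/(2·TP+FP+FN) on pooled counts = 0.6250 (equals overall accuracy in single-label multiclass).

0.6250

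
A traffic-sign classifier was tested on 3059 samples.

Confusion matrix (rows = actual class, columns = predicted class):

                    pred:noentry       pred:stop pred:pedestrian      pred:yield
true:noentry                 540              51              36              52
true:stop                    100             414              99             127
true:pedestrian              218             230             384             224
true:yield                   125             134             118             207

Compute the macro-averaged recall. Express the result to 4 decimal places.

Per-class recall (TP/(TP+FN)):
  noentry: TP=540, FN=51+36+52=139 → 540/679 = 0.79529
  stop: TP=414, FN=100+99+127=326 → 414/740 = 0.55946
  pedestrian: TP=384, FN=218+230+224=672 → 384/1056 = 0.36364
  yield: TP=207, FN=125+134+118=377 → 207/584 = 0.35445
Macro-recall = mean = (0.79529 + 0.55946 + 0.36364 + 0.35445) / 4 = 0.5182

0.5182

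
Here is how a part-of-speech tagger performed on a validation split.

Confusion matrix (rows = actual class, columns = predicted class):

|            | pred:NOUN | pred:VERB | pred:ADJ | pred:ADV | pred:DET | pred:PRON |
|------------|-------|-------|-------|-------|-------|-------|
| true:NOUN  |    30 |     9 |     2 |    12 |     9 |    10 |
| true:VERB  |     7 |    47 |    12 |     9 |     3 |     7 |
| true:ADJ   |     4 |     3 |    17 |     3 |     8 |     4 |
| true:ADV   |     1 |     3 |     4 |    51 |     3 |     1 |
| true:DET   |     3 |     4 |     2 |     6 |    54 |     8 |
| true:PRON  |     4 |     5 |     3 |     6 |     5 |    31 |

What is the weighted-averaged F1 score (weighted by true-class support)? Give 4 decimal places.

Per-class F1 score (2·TP/(2·TP+FP+FN)):
  NOUN: TP=30, FP=7+4+1+3+4=19, FN=9+2+12+9+10=42 → 60/121 = 0.49587
  VERB: TP=47, FP=9+3+3+4+5=24, FN=7+12+9+3+7=38 → 94/156 = 0.60256
  ADJ: TP=17, FP=2+12+4+2+3=23, FN=4+3+3+8+4=22 → 34/79 = 0.43038
  ADV: TP=51, FP=12+9+3+6+6=36, FN=1+3+4+3+1=12 → 102/150 = 0.68000
  DET: TP=54, FP=9+3+8+3+5=28, FN=3+4+2+6+8=23 → 108/159 = 0.67925
  PRON: TP=31, FP=10+7+4+1+8=30, FN=4+5+3+6+5=23 → 62/115 = 0.53913
Weighted-F1 score = Σ (supportᵢ/N)·F1 scoreᵢ with N=390: (72/390)·0.49587 + (85/390)·0.60256 + (39/390)·0.43038 + (63/390)·0.68000 + (77/390)·0.67925 + (54/390)·0.53913 = 0.5845

0.5845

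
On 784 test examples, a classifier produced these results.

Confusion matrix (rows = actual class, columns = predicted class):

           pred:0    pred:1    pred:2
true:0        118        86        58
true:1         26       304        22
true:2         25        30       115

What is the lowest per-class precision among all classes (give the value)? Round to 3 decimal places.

0.590

Per-class precision (TP/(TP+FP)):
  0: TP=118, FP=26+25=51 → 118/169 = 0.6982
  1: TP=304, FP=86+30=116 → 304/420 = 0.7238
  2: TP=115, FP=58+22=80 → 115/195 = 0.5897
Lowest is class '2' with precision = 0.590.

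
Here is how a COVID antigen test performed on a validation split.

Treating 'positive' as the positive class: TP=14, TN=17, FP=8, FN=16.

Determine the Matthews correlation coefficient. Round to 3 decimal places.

0.149

MCC = (TP·TN − FP·FN) / √((TP+FP)(TP+FN)(TN+FP)(TN+FN))
Numerator = 14·17 − 8·16 = 110
Denominator = √(22·30·25·33) = √544500 = 737.9024
MCC = 110 / 737.9024 = 0.149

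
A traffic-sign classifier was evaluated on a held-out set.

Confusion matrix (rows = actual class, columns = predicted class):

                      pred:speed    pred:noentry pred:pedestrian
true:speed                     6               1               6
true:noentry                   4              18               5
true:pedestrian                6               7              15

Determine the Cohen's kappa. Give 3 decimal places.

Observed agreement pₒ = trace/N = 39/68 = 0.5735
Expected agreement pₑ = Σ (rowᵢ·colᵢ)/N² = (13·16 + 27·26 + 28·26)/68² = 0.3542
κ = (pₒ − pₑ)/(1 − pₑ) = (0.5735 − 0.3542)/(1 − 0.3542) = 0.340

0.340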